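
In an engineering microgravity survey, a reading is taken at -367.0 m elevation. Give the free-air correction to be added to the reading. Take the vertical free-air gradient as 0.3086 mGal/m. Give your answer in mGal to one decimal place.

Free-air correction = 0.3086 × -367.0 = -113.3 mGal

-113.3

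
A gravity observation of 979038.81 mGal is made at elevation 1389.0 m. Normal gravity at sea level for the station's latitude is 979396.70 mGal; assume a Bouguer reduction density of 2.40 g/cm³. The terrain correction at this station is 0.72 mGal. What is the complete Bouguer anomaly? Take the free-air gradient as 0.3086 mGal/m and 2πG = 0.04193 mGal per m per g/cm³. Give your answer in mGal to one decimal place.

Free-air correction = 0.3086 × 1389.0 = 428.65 mGal
Free-air anomaly = 979038.81 − 979396.70 + (428.65) = 70.76 mGal
Bouguer slab correction = 0.04193 × 2.40 × 1389.0 = 139.78 mGal
Simple Bouguer anomaly = 70.76 − (139.78) = -69.02 mGal
Complete Bouguer anomaly = -69.02 + 0.72 = -68.30 mGal

-68.3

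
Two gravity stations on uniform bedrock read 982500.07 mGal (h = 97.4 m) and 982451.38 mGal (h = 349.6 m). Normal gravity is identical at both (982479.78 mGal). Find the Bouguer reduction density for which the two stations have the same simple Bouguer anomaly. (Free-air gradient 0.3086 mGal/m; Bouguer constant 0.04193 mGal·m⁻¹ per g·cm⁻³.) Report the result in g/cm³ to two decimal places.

Δg_obs = 982451.38 − 982500.07 = -48.69 mGal over Δh = 349.6 − 97.4 = 252.2 m
Equal Bouguer anomalies ⇒ Δg_obs + (0.3086 − 0.04193ρ)·Δh = 0
0.3086 − 0.04193ρ = −Δg_obs/Δh = 0.19306
ρ = (0.3086 − 0.19306) / 0.04193 = 2.76 g/cm³

2.76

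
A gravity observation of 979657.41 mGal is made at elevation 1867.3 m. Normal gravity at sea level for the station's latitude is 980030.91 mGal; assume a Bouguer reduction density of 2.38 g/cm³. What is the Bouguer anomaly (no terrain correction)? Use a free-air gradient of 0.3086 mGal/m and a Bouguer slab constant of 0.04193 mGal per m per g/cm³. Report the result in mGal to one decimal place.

16.4

Free-air correction = 0.3086 × 1867.3 = 576.25 mGal
Free-air anomaly = 979657.41 − 980030.91 + (576.25) = 202.75 mGal
Bouguer slab correction = 0.04193 × 2.38 × 1867.3 = 186.34 mGal
Simple Bouguer anomaly = 202.75 − (186.34) = 16.41 mGal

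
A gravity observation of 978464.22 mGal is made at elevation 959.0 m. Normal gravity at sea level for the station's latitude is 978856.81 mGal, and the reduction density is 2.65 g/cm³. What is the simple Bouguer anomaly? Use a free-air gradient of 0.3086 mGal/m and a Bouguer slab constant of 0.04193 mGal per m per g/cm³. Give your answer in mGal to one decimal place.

-203.2

Free-air correction = 0.3086 × 959.0 = 295.95 mGal
Free-air anomaly = 978464.22 − 978856.81 + (295.95) = -96.64 mGal
Bouguer slab correction = 0.04193 × 2.65 × 959.0 = 106.56 mGal
Simple Bouguer anomaly = -96.64 − (106.56) = -203.20 mGal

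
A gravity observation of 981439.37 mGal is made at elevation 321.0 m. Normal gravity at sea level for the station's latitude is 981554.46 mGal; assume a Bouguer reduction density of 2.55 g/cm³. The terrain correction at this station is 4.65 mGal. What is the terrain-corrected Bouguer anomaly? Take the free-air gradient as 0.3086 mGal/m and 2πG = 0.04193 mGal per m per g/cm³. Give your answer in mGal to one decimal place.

-45.7

Free-air correction = 0.3086 × 321.0 = 99.06 mGal
Free-air anomaly = 981439.37 − 981554.46 + (99.06) = -16.03 mGal
Bouguer slab correction = 0.04193 × 2.55 × 321.0 = 34.32 mGal
Simple Bouguer anomaly = -16.03 − (34.32) = -50.35 mGal
Complete Bouguer anomaly = -50.35 + 4.65 = -45.70 mGal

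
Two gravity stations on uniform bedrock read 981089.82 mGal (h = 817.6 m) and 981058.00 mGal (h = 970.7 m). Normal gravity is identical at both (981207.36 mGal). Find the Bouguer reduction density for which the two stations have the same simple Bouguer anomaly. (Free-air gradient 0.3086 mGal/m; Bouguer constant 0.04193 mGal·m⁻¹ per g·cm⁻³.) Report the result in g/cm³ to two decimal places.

Δg_obs = 981058.00 − 981089.82 = -31.82 mGal over Δh = 970.7 − 817.6 = 153.1 m
Equal Bouguer anomalies ⇒ Δg_obs + (0.3086 − 0.04193ρ)·Δh = 0
0.3086 − 0.04193ρ = −Δg_obs/Δh = 0.20784
ρ = (0.3086 − 0.20784) / 0.04193 = 2.40 g/cm³

2.40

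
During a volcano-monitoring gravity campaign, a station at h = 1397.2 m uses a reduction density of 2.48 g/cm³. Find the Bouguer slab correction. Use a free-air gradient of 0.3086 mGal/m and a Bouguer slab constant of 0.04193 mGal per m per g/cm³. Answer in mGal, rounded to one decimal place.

Bouguer slab correction = 0.04193 × 2.48 × 1397.2 = 145.3 mGal

145.3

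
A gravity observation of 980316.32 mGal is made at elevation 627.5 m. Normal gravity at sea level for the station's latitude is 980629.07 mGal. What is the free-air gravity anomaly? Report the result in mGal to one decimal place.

Free-air correction = 0.3086 × 627.5 = 193.65 mGal
Free-air anomaly = 980316.32 − 980629.07 + (193.65) = -119.10 mGal

-119.1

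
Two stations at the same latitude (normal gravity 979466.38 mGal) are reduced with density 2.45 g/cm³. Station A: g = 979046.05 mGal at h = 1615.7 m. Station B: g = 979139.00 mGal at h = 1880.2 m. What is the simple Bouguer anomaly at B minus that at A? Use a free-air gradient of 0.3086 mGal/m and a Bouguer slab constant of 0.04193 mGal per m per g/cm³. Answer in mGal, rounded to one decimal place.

147.4

Δg_SB(A) = 979046.05 − 979466.38 + 0.3086×1615.7 − 0.04193×2.45×1615.7 = -87.70 mGal
Δg_SB(B) = 979139.00 − 979466.38 + 0.3086×1880.2 − 0.04193×2.45×1880.2 = 59.70 mGal
Difference = 59.70 − (-87.70) = 147.40 mGal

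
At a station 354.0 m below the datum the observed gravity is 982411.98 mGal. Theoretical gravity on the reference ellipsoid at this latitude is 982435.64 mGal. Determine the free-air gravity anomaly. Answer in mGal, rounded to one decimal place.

-132.9

Free-air correction = 0.3086 × -354.0 = -109.24 mGal
Free-air anomaly = 982411.98 − 982435.64 + (-109.24) = -132.90 mGal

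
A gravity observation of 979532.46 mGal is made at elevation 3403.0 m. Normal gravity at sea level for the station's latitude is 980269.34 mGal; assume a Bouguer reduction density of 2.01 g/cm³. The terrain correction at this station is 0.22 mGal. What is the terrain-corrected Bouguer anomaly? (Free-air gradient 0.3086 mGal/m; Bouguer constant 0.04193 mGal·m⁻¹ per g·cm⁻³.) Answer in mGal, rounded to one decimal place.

Free-air correction = 0.3086 × 3403.0 = 1050.17 mGal
Free-air anomaly = 979532.46 − 980269.34 + (1050.17) = 313.29 mGal
Bouguer slab correction = 0.04193 × 2.01 × 3403.0 = 286.80 mGal
Simple Bouguer anomaly = 313.29 − (286.80) = 26.49 mGal
Complete Bouguer anomaly = 26.49 + 0.22 = 26.71 mGal

26.7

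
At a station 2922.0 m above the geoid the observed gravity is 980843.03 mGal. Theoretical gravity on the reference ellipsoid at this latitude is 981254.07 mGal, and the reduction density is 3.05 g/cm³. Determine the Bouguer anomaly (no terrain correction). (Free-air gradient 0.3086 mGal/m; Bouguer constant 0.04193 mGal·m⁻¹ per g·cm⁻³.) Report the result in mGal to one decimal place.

Free-air correction = 0.3086 × 2922.0 = 901.73 mGal
Free-air anomaly = 980843.03 − 981254.07 + (901.73) = 490.69 mGal
Bouguer slab correction = 0.04193 × 3.05 × 2922.0 = 373.68 mGal
Simple Bouguer anomaly = 490.69 − (373.68) = 117.01 mGal

117.0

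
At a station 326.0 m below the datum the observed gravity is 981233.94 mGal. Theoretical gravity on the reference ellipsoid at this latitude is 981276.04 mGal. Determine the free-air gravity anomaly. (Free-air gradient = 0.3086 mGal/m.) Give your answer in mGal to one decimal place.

Free-air correction = 0.3086 × -326.0 = -100.60 mGal
Free-air anomaly = 981233.94 − 981276.04 + (-100.60) = -142.70 mGal

-142.7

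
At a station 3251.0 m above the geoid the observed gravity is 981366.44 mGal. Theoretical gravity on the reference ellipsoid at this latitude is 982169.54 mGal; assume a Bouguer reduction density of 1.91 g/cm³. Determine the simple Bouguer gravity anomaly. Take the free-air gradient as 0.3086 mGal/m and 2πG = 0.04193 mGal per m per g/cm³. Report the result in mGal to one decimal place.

Free-air correction = 0.3086 × 3251.0 = 1003.26 mGal
Free-air anomaly = 981366.44 − 982169.54 + (1003.26) = 200.16 mGal
Bouguer slab correction = 0.04193 × 1.91 × 3251.0 = 260.36 mGal
Simple Bouguer anomaly = 200.16 − (260.36) = -60.20 mGal

-60.2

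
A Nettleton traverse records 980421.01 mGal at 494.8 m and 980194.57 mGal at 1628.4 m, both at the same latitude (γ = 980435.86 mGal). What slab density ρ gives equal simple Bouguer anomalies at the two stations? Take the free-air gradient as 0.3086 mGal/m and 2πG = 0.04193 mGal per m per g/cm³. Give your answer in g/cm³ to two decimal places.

Δg_obs = 980194.57 − 980421.01 = -226.44 mGal over Δh = 1628.4 − 494.8 = 1133.6 m
Equal Bouguer anomalies ⇒ Δg_obs + (0.3086 − 0.04193ρ)·Δh = 0
0.3086 − 0.04193ρ = −Δg_obs/Δh = 0.19975
ρ = (0.3086 − 0.19975) / 0.04193 = 2.60 g/cm³

2.60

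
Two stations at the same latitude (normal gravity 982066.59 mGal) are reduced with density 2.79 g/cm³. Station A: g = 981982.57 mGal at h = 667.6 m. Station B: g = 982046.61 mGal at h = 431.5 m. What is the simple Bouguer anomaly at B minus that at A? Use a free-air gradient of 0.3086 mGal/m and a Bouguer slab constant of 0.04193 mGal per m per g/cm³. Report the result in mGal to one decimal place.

18.8

Δg_SB(A) = 981982.57 − 982066.59 + 0.3086×667.6 − 0.04193×2.79×667.6 = 43.90 mGal
Δg_SB(B) = 982046.61 − 982066.59 + 0.3086×431.5 − 0.04193×2.79×431.5 = 62.70 mGal
Difference = 62.70 − (43.90) = 18.80 mGal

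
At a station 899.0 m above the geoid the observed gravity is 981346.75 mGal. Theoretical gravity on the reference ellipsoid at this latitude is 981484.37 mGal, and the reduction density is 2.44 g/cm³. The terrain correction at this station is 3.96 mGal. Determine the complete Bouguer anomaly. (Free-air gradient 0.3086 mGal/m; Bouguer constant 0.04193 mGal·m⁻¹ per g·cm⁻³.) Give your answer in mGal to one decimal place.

51.8

Free-air correction = 0.3086 × 899.0 = 277.43 mGal
Free-air anomaly = 981346.75 − 981484.37 + (277.43) = 139.81 mGal
Bouguer slab correction = 0.04193 × 2.44 × 899.0 = 91.98 mGal
Simple Bouguer anomaly = 139.81 − (91.98) = 47.83 mGal
Complete Bouguer anomaly = 47.83 + 3.96 = 51.79 mGal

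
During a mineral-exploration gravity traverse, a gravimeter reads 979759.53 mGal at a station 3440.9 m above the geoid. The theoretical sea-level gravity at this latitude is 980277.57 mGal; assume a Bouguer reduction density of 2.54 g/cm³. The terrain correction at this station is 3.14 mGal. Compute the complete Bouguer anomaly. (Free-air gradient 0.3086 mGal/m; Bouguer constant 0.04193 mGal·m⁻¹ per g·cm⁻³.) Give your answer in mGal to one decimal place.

180.5

Free-air correction = 0.3086 × 3440.9 = 1061.86 mGal
Free-air anomaly = 979759.53 − 980277.57 + (1061.86) = 543.82 mGal
Bouguer slab correction = 0.04193 × 2.54 × 3440.9 = 366.46 mGal
Simple Bouguer anomaly = 543.82 − (366.46) = 177.36 mGal
Complete Bouguer anomaly = 177.36 + 3.14 = 180.50 mGal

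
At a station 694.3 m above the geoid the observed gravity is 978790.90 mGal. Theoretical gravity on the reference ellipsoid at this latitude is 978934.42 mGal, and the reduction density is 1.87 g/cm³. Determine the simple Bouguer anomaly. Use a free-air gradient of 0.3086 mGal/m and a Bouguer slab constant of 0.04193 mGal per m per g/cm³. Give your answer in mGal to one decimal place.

16.3

Free-air correction = 0.3086 × 694.3 = 214.26 mGal
Free-air anomaly = 978790.90 − 978934.42 + (214.26) = 70.74 mGal
Bouguer slab correction = 0.04193 × 1.87 × 694.3 = 54.44 mGal
Simple Bouguer anomaly = 70.74 − (54.44) = 16.30 mGal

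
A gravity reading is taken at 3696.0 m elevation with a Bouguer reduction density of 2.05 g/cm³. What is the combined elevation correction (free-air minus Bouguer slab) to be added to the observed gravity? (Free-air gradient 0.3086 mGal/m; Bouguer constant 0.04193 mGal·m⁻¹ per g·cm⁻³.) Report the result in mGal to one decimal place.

Combined gradient = 0.3086 − 0.04193 × 2.05 = 0.2226435 mGal/m
Combined elevation correction = 0.2226435 × 3696.0 = 822.9 mGal

822.9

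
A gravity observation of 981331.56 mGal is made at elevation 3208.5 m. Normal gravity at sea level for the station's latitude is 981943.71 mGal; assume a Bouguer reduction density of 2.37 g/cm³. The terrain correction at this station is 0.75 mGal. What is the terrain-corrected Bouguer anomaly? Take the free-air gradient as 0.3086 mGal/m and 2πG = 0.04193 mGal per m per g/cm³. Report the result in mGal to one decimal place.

59.9

Free-air correction = 0.3086 × 3208.5 = 990.14 mGal
Free-air anomaly = 981331.56 − 981943.71 + (990.14) = 377.99 mGal
Bouguer slab correction = 0.04193 × 2.37 × 3208.5 = 318.84 mGal
Simple Bouguer anomaly = 377.99 − (318.84) = 59.15 mGal
Complete Bouguer anomaly = 59.15 + 0.75 = 59.90 mGal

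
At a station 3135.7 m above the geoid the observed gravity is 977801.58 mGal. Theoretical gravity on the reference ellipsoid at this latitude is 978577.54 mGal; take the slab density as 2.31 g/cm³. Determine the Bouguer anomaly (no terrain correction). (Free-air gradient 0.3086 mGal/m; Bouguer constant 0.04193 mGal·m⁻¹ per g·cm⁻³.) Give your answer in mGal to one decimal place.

Free-air correction = 0.3086 × 3135.7 = 967.68 mGal
Free-air anomaly = 977801.58 − 978577.54 + (967.68) = 191.72 mGal
Bouguer slab correction = 0.04193 × 2.31 × 3135.7 = 303.72 mGal
Simple Bouguer anomaly = 191.72 − (303.72) = -112.00 mGal

-112.0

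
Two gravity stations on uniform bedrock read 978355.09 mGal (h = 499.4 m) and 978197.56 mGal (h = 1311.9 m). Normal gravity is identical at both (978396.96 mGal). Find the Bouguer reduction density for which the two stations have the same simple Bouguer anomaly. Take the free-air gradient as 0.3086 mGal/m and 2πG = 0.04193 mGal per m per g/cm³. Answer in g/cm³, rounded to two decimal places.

2.74

Δg_obs = 978197.56 − 978355.09 = -157.53 mGal over Δh = 1311.9 − 499.4 = 812.5 m
Equal Bouguer anomalies ⇒ Δg_obs + (0.3086 − 0.04193ρ)·Δh = 0
0.3086 − 0.04193ρ = −Δg_obs/Δh = 0.19388
ρ = (0.3086 − 0.19388) / 0.04193 = 2.74 g/cm³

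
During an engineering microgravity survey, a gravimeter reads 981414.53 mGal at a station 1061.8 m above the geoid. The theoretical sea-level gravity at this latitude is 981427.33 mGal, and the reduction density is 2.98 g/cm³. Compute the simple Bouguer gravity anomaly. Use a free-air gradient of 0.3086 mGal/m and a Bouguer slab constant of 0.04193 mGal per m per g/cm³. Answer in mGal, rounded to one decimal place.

182.2

Free-air correction = 0.3086 × 1061.8 = 327.67 mGal
Free-air anomaly = 981414.53 − 981427.33 + (327.67) = 314.87 mGal
Bouguer slab correction = 0.04193 × 2.98 × 1061.8 = 132.67 mGal
Simple Bouguer anomaly = 314.87 − (132.67) = 182.20 mGal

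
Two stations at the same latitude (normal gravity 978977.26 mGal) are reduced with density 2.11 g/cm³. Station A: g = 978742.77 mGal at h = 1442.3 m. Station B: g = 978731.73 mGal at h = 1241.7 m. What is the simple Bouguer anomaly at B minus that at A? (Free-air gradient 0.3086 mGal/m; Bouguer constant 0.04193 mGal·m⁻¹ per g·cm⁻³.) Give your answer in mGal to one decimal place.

Δg_SB(A) = 978742.77 − 978977.26 + 0.3086×1442.3 − 0.04193×2.11×1442.3 = 83.00 mGal
Δg_SB(B) = 978731.73 − 978977.26 + 0.3086×1241.7 − 0.04193×2.11×1241.7 = 27.80 mGal
Difference = 27.80 − (83.00) = -55.20 mGal

-55.2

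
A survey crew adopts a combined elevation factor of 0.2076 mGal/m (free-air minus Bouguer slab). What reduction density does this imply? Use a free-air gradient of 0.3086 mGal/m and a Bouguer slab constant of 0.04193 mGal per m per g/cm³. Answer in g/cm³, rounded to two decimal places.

0.2076 = 0.3086 − 0.04193 × ρ
ρ = (0.3086 − 0.2076) / 0.04193 = 2.41 g/cm³

2.41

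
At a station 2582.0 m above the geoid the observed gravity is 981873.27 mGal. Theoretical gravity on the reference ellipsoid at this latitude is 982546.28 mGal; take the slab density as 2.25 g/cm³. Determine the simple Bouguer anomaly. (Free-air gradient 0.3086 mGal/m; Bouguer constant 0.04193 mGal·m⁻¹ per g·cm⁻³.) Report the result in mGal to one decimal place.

-119.8

Free-air correction = 0.3086 × 2582.0 = 796.81 mGal
Free-air anomaly = 981873.27 − 982546.28 + (796.81) = 123.80 mGal
Bouguer slab correction = 0.04193 × 2.25 × 2582.0 = 243.59 mGal
Simple Bouguer anomaly = 123.80 − (243.59) = -119.79 mGal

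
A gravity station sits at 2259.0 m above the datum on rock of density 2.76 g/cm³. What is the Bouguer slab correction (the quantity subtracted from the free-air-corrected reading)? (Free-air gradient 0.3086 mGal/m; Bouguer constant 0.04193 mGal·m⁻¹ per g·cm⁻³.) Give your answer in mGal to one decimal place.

261.4

Bouguer slab correction = 0.04193 × 2.76 × 2259.0 = 261.4 mGal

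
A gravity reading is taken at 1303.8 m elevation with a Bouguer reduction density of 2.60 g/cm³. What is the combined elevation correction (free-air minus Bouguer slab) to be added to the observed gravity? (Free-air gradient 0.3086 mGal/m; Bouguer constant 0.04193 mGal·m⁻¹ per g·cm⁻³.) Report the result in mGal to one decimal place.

Combined gradient = 0.3086 − 0.04193 × 2.60 = 0.1995820 mGal/m
Combined elevation correction = 0.1995820 × 1303.8 = 260.2 mGal

260.2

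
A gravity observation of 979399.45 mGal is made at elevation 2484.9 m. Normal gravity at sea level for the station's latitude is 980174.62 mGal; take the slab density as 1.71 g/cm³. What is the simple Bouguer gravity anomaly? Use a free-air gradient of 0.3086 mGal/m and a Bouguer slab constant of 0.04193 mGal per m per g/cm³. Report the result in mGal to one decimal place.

-186.5

Free-air correction = 0.3086 × 2484.9 = 766.84 mGal
Free-air anomaly = 979399.45 − 980174.62 + (766.84) = -8.33 mGal
Bouguer slab correction = 0.04193 × 1.71 × 2484.9 = 178.17 mGal
Simple Bouguer anomaly = -8.33 − (178.17) = -186.50 mGal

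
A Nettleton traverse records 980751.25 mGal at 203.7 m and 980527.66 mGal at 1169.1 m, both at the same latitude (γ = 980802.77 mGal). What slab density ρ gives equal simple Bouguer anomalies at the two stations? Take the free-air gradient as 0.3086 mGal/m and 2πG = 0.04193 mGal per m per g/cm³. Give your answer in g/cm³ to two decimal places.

Δg_obs = 980527.66 − 980751.25 = -223.59 mGal over Δh = 1169.1 − 203.7 = 965.4 m
Equal Bouguer anomalies ⇒ Δg_obs + (0.3086 − 0.04193ρ)·Δh = 0
0.3086 − 0.04193ρ = −Δg_obs/Δh = 0.23160
ρ = (0.3086 − 0.23160) / 0.04193 = 1.84 g/cm³

1.84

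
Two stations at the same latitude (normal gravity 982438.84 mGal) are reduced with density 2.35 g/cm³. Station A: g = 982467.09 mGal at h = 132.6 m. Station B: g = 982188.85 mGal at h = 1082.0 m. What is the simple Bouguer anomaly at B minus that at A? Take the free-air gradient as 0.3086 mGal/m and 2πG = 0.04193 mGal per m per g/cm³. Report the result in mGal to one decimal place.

-78.8

Δg_SB(A) = 982467.09 − 982438.84 + 0.3086×132.6 − 0.04193×2.35×132.6 = 56.10 mGal
Δg_SB(B) = 982188.85 − 982438.84 + 0.3086×1082.0 − 0.04193×2.35×1082.0 = -22.70 mGal
Difference = -22.70 − (56.10) = -78.80 mGal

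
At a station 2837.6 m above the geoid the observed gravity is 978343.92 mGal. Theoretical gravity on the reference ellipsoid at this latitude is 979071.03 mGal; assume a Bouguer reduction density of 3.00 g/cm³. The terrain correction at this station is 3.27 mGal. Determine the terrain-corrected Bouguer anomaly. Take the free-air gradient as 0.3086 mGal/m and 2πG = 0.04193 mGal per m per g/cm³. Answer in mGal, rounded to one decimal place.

Free-air correction = 0.3086 × 2837.6 = 875.68 mGal
Free-air anomaly = 978343.92 − 979071.03 + (875.68) = 148.57 mGal
Bouguer slab correction = 0.04193 × 3.00 × 2837.6 = 356.94 mGal
Simple Bouguer anomaly = 148.57 − (356.94) = -208.37 mGal
Complete Bouguer anomaly = -208.37 + 3.27 = -205.10 mGal

-205.1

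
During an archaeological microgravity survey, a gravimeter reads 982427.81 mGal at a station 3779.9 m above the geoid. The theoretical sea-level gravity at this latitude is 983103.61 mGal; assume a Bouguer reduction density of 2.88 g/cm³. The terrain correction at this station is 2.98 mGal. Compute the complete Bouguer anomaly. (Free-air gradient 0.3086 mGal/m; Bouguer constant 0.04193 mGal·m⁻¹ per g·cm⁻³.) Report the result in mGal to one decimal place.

Free-air correction = 0.3086 × 3779.9 = 1166.48 mGal
Free-air anomaly = 982427.81 − 983103.61 + (1166.48) = 490.68 mGal
Bouguer slab correction = 0.04193 × 2.88 × 3779.9 = 456.45 mGal
Simple Bouguer anomaly = 490.68 − (456.45) = 34.23 mGal
Complete Bouguer anomaly = 34.23 + 2.98 = 37.21 mGal

37.2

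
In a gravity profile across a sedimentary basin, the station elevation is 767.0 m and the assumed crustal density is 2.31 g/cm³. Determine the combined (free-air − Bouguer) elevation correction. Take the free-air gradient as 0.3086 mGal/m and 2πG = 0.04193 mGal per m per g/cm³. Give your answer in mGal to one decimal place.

162.4

Combined gradient = 0.3086 − 0.04193 × 2.31 = 0.2117417 mGal/m
Combined elevation correction = 0.2117417 × 767.0 = 162.4 mGal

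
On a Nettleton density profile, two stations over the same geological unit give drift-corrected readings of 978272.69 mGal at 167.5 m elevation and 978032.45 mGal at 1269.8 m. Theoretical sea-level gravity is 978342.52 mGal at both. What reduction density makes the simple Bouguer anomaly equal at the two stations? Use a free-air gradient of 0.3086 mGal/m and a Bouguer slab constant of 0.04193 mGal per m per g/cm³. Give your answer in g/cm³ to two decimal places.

2.16

Δg_obs = 978032.45 − 978272.69 = -240.24 mGal over Δh = 1269.8 − 167.5 = 1102.3 m
Equal Bouguer anomalies ⇒ Δg_obs + (0.3086 − 0.04193ρ)·Δh = 0
0.3086 − 0.04193ρ = −Δg_obs/Δh = 0.21794
ρ = (0.3086 − 0.21794) / 0.04193 = 2.16 g/cm³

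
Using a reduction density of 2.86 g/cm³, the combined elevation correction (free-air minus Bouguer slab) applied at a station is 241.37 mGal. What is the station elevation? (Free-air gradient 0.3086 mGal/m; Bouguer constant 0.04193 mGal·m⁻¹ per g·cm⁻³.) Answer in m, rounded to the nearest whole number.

Combined gradient = 0.3086 − 0.04193 × 2.86 = 0.1886802 mGal/m
h = 241.37 / 0.1886802 = 1279.25 m

1279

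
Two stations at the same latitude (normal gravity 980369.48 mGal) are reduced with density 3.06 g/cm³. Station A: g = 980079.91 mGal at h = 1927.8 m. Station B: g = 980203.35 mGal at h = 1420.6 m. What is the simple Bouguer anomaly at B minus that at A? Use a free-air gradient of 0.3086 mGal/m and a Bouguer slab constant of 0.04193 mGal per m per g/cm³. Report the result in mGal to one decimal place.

Δg_SB(A) = 980079.91 − 980369.48 + 0.3086×1927.8 − 0.04193×3.06×1927.8 = 58.00 mGal
Δg_SB(B) = 980203.35 − 980369.48 + 0.3086×1420.6 − 0.04193×3.06×1420.6 = 90.00 mGal
Difference = 90.00 − (58.00) = 32.00 mGal

32.0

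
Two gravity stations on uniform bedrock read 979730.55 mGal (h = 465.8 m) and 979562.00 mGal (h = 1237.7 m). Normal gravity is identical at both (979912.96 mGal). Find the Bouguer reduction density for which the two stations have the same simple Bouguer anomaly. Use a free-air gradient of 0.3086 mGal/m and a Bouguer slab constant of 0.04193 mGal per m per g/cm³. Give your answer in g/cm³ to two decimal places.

Δg_obs = 979562.00 − 979730.55 = -168.55 mGal over Δh = 1237.7 − 465.8 = 771.9 m
Equal Bouguer anomalies ⇒ Δg_obs + (0.3086 − 0.04193ρ)·Δh = 0
0.3086 − 0.04193ρ = −Δg_obs/Δh = 0.21836
ρ = (0.3086 − 0.21836) / 0.04193 = 2.15 g/cm³

2.15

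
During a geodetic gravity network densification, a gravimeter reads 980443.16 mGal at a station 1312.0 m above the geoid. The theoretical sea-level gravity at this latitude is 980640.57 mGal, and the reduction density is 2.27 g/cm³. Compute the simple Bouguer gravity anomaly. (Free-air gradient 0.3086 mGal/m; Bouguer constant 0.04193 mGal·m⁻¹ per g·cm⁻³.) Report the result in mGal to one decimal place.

82.6

Free-air correction = 0.3086 × 1312.0 = 404.88 mGal
Free-air anomaly = 980443.16 − 980640.57 + (404.88) = 207.47 mGal
Bouguer slab correction = 0.04193 × 2.27 × 1312.0 = 124.88 mGal
Simple Bouguer anomaly = 207.47 − (124.88) = 82.59 mGal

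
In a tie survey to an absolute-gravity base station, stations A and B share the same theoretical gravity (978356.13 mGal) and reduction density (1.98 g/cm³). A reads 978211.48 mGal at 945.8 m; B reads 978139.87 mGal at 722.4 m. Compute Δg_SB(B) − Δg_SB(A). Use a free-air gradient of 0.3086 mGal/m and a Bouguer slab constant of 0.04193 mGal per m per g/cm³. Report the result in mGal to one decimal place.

-122.0

Δg_SB(A) = 978211.48 − 978356.13 + 0.3086×945.8 − 0.04193×1.98×945.8 = 68.70 mGal
Δg_SB(B) = 978139.87 − 978356.13 + 0.3086×722.4 − 0.04193×1.98×722.4 = -53.30 mGal
Difference = -53.30 − (68.70) = -122.00 mGal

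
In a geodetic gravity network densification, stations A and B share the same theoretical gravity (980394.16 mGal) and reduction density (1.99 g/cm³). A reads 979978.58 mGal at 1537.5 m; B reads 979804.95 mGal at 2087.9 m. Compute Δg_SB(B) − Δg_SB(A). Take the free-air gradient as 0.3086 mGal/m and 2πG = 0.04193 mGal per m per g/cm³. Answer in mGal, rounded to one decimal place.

-49.7

Δg_SB(A) = 979978.58 − 980394.16 + 0.3086×1537.5 − 0.04193×1.99×1537.5 = -69.40 mGal
Δg_SB(B) = 979804.95 − 980394.16 + 0.3086×2087.9 − 0.04193×1.99×2087.9 = -119.10 mGal
Difference = -119.10 − (-69.40) = -49.70 mGal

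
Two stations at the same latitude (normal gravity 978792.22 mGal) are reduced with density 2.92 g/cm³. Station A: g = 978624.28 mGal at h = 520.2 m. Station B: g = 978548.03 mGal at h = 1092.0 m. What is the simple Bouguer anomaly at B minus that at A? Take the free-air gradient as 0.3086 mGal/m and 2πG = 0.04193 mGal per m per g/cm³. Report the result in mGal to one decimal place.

Δg_SB(A) = 978624.28 − 978792.22 + 0.3086×520.2 − 0.04193×2.92×520.2 = -71.10 mGal
Δg_SB(B) = 978548.03 − 978792.22 + 0.3086×1092.0 − 0.04193×2.92×1092.0 = -40.90 mGal
Difference = -40.90 − (-71.10) = 30.20 mGal

30.2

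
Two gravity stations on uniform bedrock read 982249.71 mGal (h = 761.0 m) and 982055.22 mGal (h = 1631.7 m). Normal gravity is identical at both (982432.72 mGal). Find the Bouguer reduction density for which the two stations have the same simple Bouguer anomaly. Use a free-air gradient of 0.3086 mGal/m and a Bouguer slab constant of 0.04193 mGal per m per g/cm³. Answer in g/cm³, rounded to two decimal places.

Δg_obs = 982055.22 − 982249.71 = -194.49 mGal over Δh = 1631.7 − 761.0 = 870.7 m
Equal Bouguer anomalies ⇒ Δg_obs + (0.3086 − 0.04193ρ)·Δh = 0
0.3086 − 0.04193ρ = −Δg_obs/Δh = 0.22337
ρ = (0.3086 − 0.22337) / 0.04193 = 2.03 g/cm³

2.03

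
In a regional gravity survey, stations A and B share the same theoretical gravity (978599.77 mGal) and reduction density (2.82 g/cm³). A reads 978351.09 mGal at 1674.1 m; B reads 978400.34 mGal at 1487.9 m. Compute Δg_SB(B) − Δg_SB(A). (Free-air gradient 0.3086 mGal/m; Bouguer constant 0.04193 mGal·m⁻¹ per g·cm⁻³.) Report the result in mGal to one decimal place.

13.8

Δg_SB(A) = 978351.09 − 978599.77 + 0.3086×1674.1 − 0.04193×2.82×1674.1 = 70.00 mGal
Δg_SB(B) = 978400.34 − 978599.77 + 0.3086×1487.9 − 0.04193×2.82×1487.9 = 83.80 mGal
Difference = 83.80 − (70.00) = 13.80 mGal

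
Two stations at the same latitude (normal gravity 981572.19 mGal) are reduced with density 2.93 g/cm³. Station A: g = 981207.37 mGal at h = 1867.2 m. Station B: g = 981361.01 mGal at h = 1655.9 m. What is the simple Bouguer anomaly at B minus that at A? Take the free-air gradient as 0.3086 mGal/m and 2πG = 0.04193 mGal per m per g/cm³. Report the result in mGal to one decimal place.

114.4

Δg_SB(A) = 981207.37 − 981572.19 + 0.3086×1867.2 − 0.04193×2.93×1867.2 = -18.00 mGal
Δg_SB(B) = 981361.01 − 981572.19 + 0.3086×1655.9 − 0.04193×2.93×1655.9 = 96.40 mGal
Difference = 96.40 − (-18.00) = 114.40 mGal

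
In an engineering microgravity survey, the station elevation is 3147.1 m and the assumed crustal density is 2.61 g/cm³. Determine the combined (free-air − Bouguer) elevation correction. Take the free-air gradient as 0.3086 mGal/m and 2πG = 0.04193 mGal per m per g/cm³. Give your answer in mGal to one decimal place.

626.8

Combined gradient = 0.3086 − 0.04193 × 2.61 = 0.1991627 mGal/m
Combined elevation correction = 0.1991627 × 3147.1 = 626.8 mGal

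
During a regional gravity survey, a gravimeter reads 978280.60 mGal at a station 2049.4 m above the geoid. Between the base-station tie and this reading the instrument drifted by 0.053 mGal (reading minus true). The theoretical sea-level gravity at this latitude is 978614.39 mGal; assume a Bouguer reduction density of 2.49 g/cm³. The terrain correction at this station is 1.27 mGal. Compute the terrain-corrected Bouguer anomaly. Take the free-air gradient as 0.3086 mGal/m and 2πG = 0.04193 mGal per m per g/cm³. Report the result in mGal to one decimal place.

Drift-corrected reading = 978280.60 − (0.053) = 978280.547 mGal
Free-air correction = 0.3086 × 2049.4 = 632.44 mGal
Free-air anomaly = 978280.547 − 978614.39 + (632.44) = 298.597 mGal
Bouguer slab correction = 0.04193 × 2.49 × 2049.4 = 213.97 mGal
Simple Bouguer anomaly = 298.597 − (213.97) = 84.627 mGal
Complete Bouguer anomaly = 84.627 + 1.27 = 85.897 mGal

85.9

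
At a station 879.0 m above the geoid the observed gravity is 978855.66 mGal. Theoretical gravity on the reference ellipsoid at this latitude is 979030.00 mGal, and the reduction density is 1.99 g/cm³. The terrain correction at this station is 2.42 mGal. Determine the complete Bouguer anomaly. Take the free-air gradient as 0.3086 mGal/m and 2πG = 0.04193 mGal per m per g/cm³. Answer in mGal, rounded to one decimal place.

26.0

Free-air correction = 0.3086 × 879.0 = 271.26 mGal
Free-air anomaly = 978855.66 − 979030.00 + (271.26) = 96.92 mGal
Bouguer slab correction = 0.04193 × 1.99 × 879.0 = 73.34 mGal
Simple Bouguer anomaly = 96.92 − (73.34) = 23.58 mGal
Complete Bouguer anomaly = 23.58 + 2.42 = 26.00 mGal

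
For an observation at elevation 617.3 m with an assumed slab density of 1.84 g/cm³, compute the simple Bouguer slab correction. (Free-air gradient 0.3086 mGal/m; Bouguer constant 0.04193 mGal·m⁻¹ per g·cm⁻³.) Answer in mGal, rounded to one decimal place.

47.6

Bouguer slab correction = 0.04193 × 1.84 × 617.3 = 47.6 mGal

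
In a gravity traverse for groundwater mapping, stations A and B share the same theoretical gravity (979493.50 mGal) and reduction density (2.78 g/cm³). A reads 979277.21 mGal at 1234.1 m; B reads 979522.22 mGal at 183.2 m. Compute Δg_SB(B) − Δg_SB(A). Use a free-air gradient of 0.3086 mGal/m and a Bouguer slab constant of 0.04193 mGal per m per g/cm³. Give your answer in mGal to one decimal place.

Δg_SB(A) = 979277.21 − 979493.50 + 0.3086×1234.1 − 0.04193×2.78×1234.1 = 20.70 mGal
Δg_SB(B) = 979522.22 − 979493.50 + 0.3086×183.2 − 0.04193×2.78×183.2 = 63.90 mGal
Difference = 63.90 − (20.70) = 43.20 mGal

43.2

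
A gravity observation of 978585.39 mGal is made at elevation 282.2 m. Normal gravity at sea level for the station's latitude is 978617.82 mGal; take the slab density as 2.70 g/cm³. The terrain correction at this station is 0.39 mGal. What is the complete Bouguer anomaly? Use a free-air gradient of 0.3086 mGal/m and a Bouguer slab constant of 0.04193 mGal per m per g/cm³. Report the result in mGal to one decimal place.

Free-air correction = 0.3086 × 282.2 = 87.09 mGal
Free-air anomaly = 978585.39 − 978617.82 + (87.09) = 54.66 mGal
Bouguer slab correction = 0.04193 × 2.70 × 282.2 = 31.95 mGal
Simple Bouguer anomaly = 54.66 − (31.95) = 22.71 mGal
Complete Bouguer anomaly = 22.71 + 0.39 = 23.10 mGal

23.1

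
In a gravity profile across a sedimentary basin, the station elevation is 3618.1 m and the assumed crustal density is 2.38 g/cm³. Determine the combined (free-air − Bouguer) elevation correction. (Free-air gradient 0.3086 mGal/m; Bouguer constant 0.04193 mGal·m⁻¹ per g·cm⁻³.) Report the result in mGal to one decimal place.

755.5

Combined gradient = 0.3086 − 0.04193 × 2.38 = 0.2088066 mGal/m
Combined elevation correction = 0.2088066 × 3618.1 = 755.5 mGal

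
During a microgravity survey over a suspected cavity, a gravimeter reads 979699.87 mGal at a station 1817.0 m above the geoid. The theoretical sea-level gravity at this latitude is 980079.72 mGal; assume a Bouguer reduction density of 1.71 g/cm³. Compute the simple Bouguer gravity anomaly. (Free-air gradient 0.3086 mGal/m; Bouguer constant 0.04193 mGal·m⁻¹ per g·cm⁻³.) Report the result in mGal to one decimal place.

50.6

Free-air correction = 0.3086 × 1817.0 = 560.73 mGal
Free-air anomaly = 979699.87 − 980079.72 + (560.73) = 180.88 mGal
Bouguer slab correction = 0.04193 × 1.71 × 1817.0 = 130.28 mGal
Simple Bouguer anomaly = 180.88 − (130.28) = 50.60 mGal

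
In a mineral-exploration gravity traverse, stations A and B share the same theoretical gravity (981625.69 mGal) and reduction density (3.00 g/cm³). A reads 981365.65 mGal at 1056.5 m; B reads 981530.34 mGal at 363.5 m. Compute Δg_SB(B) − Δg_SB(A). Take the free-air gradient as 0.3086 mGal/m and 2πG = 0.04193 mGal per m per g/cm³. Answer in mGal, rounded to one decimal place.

38.0

Δg_SB(A) = 981365.65 − 981625.69 + 0.3086×1056.5 − 0.04193×3.00×1056.5 = -66.90 mGal
Δg_SB(B) = 981530.34 − 981625.69 + 0.3086×363.5 − 0.04193×3.00×363.5 = -28.90 mGal
Difference = -28.90 − (-66.90) = 38.00 mGal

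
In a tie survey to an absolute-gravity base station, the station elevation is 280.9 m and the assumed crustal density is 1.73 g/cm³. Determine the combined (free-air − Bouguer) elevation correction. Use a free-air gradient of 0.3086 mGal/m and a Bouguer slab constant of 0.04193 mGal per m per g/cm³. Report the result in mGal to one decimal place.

66.3

Combined gradient = 0.3086 − 0.04193 × 1.73 = 0.2360611 mGal/m
Combined elevation correction = 0.2360611 × 280.9 = 66.3 mGal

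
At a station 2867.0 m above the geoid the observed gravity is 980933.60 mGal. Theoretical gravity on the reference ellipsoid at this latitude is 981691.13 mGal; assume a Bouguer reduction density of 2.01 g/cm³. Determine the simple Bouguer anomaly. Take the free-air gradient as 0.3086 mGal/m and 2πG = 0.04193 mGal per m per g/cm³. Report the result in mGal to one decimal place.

-114.4

Free-air correction = 0.3086 × 2867.0 = 884.76 mGal
Free-air anomaly = 980933.60 − 981691.13 + (884.76) = 127.23 mGal
Bouguer slab correction = 0.04193 × 2.01 × 2867.0 = 241.63 mGal
Simple Bouguer anomaly = 127.23 − (241.63) = -114.40 mGal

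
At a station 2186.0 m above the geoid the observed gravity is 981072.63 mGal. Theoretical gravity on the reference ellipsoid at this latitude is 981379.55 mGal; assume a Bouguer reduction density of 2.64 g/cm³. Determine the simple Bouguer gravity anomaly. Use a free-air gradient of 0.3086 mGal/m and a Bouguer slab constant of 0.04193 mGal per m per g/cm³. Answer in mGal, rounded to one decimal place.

Free-air correction = 0.3086 × 2186.0 = 674.60 mGal
Free-air anomaly = 981072.63 − 981379.55 + (674.60) = 367.68 mGal
Bouguer slab correction = 0.04193 × 2.64 × 2186.0 = 241.98 mGal
Simple Bouguer anomaly = 367.68 − (241.98) = 125.70 mGal

125.7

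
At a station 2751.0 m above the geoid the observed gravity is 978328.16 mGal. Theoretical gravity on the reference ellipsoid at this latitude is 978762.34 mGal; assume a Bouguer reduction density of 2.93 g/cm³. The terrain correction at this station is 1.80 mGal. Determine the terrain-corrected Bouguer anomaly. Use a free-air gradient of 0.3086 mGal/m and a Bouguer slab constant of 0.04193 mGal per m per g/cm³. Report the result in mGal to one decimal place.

Free-air correction = 0.3086 × 2751.0 = 848.96 mGal
Free-air anomaly = 978328.16 − 978762.34 + (848.96) = 414.78 mGal
Bouguer slab correction = 0.04193 × 2.93 × 2751.0 = 337.97 mGal
Simple Bouguer anomaly = 414.78 − (337.97) = 76.81 mGal
Complete Bouguer anomaly = 76.81 + 1.80 = 78.61 mGal

78.6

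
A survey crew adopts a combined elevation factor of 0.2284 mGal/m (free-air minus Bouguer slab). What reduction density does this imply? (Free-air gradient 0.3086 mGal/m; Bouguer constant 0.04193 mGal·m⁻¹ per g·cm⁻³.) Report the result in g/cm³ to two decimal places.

1.91

0.2284 = 0.3086 − 0.04193 × ρ
ρ = (0.3086 − 0.2284) / 0.04193 = 1.91 g/cm³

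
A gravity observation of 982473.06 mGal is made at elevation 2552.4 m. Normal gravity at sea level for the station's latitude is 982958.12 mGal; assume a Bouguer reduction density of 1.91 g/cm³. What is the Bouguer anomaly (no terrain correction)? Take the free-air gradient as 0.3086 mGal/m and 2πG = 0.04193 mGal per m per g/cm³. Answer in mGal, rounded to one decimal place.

Free-air correction = 0.3086 × 2552.4 = 787.67 mGal
Free-air anomaly = 982473.06 − 982958.12 + (787.67) = 302.61 mGal
Bouguer slab correction = 0.04193 × 1.91 × 2552.4 = 204.41 mGal
Simple Bouguer anomaly = 302.61 − (204.41) = 98.20 mGal

98.2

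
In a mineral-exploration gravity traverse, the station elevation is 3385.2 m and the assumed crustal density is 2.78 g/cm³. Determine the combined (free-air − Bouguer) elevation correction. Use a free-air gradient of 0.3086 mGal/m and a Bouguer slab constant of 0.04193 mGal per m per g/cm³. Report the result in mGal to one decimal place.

Combined gradient = 0.3086 − 0.04193 × 2.78 = 0.1920346 mGal/m
Combined elevation correction = 0.1920346 × 3385.2 = 650.1 mGal

650.1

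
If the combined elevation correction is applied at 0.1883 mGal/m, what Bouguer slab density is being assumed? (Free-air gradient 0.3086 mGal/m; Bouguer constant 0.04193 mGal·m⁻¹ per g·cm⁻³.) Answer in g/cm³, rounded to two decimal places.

0.1883 = 0.3086 − 0.04193 × ρ
ρ = (0.3086 − 0.1883) / 0.04193 = 2.87 g/cm³

2.87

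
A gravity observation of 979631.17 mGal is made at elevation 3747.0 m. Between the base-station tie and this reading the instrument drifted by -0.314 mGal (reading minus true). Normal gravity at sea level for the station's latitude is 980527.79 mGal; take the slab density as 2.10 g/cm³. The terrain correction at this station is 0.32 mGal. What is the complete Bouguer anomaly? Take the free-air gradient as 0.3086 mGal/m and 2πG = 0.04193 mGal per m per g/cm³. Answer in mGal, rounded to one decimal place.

-69.6

Drift-corrected reading = 979631.17 − (-0.314) = 979631.484 mGal
Free-air correction = 0.3086 × 3747.0 = 1156.32 mGal
Free-air anomaly = 979631.484 − 980527.79 + (1156.32) = 260.014 mGal
Bouguer slab correction = 0.04193 × 2.10 × 3747.0 = 329.93 mGal
Simple Bouguer anomaly = 260.014 − (329.93) = -69.916 mGal
Complete Bouguer anomaly = -69.916 + 0.32 = -69.596 mGal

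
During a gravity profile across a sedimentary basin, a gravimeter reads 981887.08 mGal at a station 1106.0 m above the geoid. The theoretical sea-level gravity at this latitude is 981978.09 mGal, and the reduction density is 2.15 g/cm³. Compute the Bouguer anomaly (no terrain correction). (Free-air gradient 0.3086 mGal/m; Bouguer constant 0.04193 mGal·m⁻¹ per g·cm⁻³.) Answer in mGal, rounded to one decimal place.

Free-air correction = 0.3086 × 1106.0 = 341.31 mGal
Free-air anomaly = 981887.08 − 981978.09 + (341.31) = 250.30 mGal
Bouguer slab correction = 0.04193 × 2.15 × 1106.0 = 99.71 mGal
Simple Bouguer anomaly = 250.30 − (99.71) = 150.59 mGal

150.6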